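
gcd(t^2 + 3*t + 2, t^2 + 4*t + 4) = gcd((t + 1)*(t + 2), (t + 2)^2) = t + 2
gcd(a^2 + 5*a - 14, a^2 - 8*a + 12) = a - 2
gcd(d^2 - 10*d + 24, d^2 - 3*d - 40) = 1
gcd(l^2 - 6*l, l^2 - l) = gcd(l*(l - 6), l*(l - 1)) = l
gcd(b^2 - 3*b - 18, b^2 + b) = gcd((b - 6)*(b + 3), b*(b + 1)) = 1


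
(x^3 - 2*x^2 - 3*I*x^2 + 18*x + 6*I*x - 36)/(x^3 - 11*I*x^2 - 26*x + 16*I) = (x^3 - x^2*(2 + 3*I) + 6*x*(3 + I) - 36)/(x^3 - 11*I*x^2 - 26*x + 16*I)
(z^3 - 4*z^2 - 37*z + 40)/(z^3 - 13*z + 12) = (z^2 - 3*z - 40)/(z^2 + z - 12)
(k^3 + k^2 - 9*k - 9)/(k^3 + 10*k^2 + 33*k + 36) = (k^2 - 2*k - 3)/(k^2 + 7*k + 12)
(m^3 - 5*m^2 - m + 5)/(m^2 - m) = m - 4 - 5/m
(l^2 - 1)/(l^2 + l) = (l - 1)/l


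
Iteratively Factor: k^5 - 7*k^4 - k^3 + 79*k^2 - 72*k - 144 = (k - 3)*(k^4 - 4*k^3 - 13*k^2 + 40*k + 48) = (k - 4)*(k - 3)*(k^3 - 13*k - 12) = (k - 4)*(k - 3)*(k + 3)*(k^2 - 3*k - 4) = (k - 4)^2*(k - 3)*(k + 3)*(k + 1)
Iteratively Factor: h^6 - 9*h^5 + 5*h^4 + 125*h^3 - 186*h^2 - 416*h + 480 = (h - 5)*(h^5 - 4*h^4 - 15*h^3 + 50*h^2 + 64*h - 96) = (h - 5)*(h + 3)*(h^4 - 7*h^3 + 6*h^2 + 32*h - 32) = (h - 5)*(h - 4)*(h + 3)*(h^3 - 3*h^2 - 6*h + 8) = (h - 5)*(h - 4)*(h + 2)*(h + 3)*(h^2 - 5*h + 4) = (h - 5)*(h - 4)^2*(h + 2)*(h + 3)*(h - 1)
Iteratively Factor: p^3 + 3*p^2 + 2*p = (p)*(p^2 + 3*p + 2) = p*(p + 2)*(p + 1)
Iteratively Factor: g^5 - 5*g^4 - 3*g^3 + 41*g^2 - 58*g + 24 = (g + 3)*(g^4 - 8*g^3 + 21*g^2 - 22*g + 8) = (g - 1)*(g + 3)*(g^3 - 7*g^2 + 14*g - 8) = (g - 1)^2*(g + 3)*(g^2 - 6*g + 8) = (g - 2)*(g - 1)^2*(g + 3)*(g - 4)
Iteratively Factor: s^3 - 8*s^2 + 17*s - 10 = (s - 1)*(s^2 - 7*s + 10) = (s - 5)*(s - 1)*(s - 2)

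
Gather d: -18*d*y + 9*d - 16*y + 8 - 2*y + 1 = d*(9 - 18*y) - 18*y + 9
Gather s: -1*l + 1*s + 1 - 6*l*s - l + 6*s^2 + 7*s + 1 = -2*l + 6*s^2 + s*(8 - 6*l) + 2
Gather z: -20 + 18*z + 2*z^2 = 2*z^2 + 18*z - 20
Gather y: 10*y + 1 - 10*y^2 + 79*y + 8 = -10*y^2 + 89*y + 9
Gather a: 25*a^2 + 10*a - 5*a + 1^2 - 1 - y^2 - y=25*a^2 + 5*a - y^2 - y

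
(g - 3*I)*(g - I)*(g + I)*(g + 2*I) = g^4 - I*g^3 + 7*g^2 - I*g + 6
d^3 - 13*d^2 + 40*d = d*(d - 8)*(d - 5)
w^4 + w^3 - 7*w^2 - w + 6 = (w - 2)*(w - 1)*(w + 1)*(w + 3)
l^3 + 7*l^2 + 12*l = l*(l + 3)*(l + 4)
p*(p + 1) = p^2 + p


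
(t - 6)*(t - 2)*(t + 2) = t^3 - 6*t^2 - 4*t + 24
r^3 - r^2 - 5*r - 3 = (r - 3)*(r + 1)^2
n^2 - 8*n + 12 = (n - 6)*(n - 2)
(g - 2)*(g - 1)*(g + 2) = g^3 - g^2 - 4*g + 4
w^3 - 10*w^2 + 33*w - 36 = (w - 4)*(w - 3)^2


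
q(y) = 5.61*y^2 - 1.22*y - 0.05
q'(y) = 11.22*y - 1.22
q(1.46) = 10.13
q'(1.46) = 15.16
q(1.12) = 5.62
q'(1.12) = 11.35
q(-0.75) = 4.02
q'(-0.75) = -9.64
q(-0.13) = 0.20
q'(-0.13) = -2.68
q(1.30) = 7.84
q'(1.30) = 13.37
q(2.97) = 45.81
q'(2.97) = 32.10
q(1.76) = 15.18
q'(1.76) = 18.53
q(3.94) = 82.23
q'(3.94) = 42.99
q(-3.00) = 54.10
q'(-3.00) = -34.88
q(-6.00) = 209.23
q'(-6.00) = -68.54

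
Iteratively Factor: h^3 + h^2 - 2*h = (h - 1)*(h^2 + 2*h) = h*(h - 1)*(h + 2)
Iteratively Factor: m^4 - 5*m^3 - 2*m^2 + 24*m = (m - 3)*(m^3 - 2*m^2 - 8*m) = (m - 3)*(m + 2)*(m^2 - 4*m) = m*(m - 3)*(m + 2)*(m - 4)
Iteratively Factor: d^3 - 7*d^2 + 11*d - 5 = (d - 1)*(d^2 - 6*d + 5) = (d - 5)*(d - 1)*(d - 1)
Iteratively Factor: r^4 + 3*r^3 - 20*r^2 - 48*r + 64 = (r - 4)*(r^3 + 7*r^2 + 8*r - 16) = (r - 4)*(r + 4)*(r^2 + 3*r - 4) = (r - 4)*(r - 1)*(r + 4)*(r + 4)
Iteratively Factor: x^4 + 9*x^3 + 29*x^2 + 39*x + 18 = (x + 3)*(x^3 + 6*x^2 + 11*x + 6) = (x + 2)*(x + 3)*(x^2 + 4*x + 3) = (x + 2)*(x + 3)^2*(x + 1)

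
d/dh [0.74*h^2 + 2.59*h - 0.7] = 1.48*h + 2.59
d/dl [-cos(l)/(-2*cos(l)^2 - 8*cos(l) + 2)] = (cos(l)^2 + 1)*sin(l)/(2*(-sin(l)^2 + 4*cos(l))^2)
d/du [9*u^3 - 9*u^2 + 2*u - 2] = 27*u^2 - 18*u + 2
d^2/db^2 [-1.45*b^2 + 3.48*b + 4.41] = -2.90000000000000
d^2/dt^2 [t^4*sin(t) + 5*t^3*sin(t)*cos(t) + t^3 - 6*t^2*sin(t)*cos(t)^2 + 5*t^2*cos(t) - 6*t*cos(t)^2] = -t^4*sin(t) - 10*t^3*sin(2*t) + 8*t^3*cos(t) + 27*t^2*sin(t)/2 + 27*t^2*sin(3*t)/2 - 5*t^2*cos(t) + 30*t^2*cos(2*t) - 20*t*sin(t) + 15*t*sin(2*t) - 6*t*cos(t) + 12*t*cos(2*t) - 18*t*cos(3*t) + 6*t - 3*sin(t) + 12*sin(2*t) - 3*sin(3*t) + 10*cos(t)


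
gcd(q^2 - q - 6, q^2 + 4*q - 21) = q - 3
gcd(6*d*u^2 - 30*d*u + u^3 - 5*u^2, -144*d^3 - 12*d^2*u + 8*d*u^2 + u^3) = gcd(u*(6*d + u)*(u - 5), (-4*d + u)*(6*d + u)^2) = 6*d + u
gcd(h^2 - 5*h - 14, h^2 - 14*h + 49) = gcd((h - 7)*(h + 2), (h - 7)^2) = h - 7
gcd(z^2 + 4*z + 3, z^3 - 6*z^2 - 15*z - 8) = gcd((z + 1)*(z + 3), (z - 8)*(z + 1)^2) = z + 1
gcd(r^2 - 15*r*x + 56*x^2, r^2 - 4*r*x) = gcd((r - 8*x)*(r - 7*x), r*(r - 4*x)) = 1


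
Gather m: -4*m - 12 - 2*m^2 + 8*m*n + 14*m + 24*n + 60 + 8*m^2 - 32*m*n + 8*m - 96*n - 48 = 6*m^2 + m*(18 - 24*n) - 72*n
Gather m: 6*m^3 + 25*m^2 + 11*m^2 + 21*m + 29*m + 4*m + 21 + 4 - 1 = 6*m^3 + 36*m^2 + 54*m + 24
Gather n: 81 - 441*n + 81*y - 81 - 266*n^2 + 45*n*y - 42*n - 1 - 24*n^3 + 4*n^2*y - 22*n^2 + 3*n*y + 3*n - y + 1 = -24*n^3 + n^2*(4*y - 288) + n*(48*y - 480) + 80*y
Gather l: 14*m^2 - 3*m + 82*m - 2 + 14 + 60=14*m^2 + 79*m + 72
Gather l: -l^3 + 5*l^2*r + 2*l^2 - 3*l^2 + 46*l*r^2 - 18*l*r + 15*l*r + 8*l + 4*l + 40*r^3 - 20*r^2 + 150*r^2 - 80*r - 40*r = -l^3 + l^2*(5*r - 1) + l*(46*r^2 - 3*r + 12) + 40*r^3 + 130*r^2 - 120*r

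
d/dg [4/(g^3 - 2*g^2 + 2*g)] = 4*(-3*g^2 + 4*g - 2)/(g^2*(g^2 - 2*g + 2)^2)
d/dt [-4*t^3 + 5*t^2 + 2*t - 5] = -12*t^2 + 10*t + 2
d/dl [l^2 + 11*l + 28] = 2*l + 11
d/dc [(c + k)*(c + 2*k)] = 2*c + 3*k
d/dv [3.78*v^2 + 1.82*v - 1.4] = 7.56*v + 1.82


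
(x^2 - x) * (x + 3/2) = x^3 + x^2/2 - 3*x/2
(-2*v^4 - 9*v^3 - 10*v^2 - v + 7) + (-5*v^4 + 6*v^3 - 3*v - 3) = -7*v^4 - 3*v^3 - 10*v^2 - 4*v + 4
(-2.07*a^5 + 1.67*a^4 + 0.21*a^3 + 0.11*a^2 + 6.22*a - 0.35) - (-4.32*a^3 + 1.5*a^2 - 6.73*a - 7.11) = -2.07*a^5 + 1.67*a^4 + 4.53*a^3 - 1.39*a^2 + 12.95*a + 6.76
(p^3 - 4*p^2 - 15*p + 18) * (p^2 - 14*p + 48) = p^5 - 18*p^4 + 89*p^3 + 36*p^2 - 972*p + 864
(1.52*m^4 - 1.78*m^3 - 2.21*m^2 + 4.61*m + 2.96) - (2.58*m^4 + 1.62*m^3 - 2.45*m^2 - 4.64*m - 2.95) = -1.06*m^4 - 3.4*m^3 + 0.24*m^2 + 9.25*m + 5.91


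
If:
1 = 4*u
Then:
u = 1/4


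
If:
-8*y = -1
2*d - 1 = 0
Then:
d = 1/2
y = 1/8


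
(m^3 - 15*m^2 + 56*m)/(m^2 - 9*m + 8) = m*(m - 7)/(m - 1)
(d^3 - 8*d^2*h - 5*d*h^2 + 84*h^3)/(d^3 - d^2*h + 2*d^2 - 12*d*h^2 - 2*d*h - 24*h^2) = (d - 7*h)/(d + 2)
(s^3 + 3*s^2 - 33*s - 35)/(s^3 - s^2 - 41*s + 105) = (s + 1)/(s - 3)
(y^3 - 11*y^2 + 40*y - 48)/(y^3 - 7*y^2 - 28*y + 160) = (y^2 - 7*y + 12)/(y^2 - 3*y - 40)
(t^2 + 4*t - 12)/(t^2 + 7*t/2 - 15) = 2*(t - 2)/(2*t - 5)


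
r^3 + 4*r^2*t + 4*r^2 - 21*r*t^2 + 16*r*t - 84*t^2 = (r + 4)*(r - 3*t)*(r + 7*t)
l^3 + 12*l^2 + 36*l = l*(l + 6)^2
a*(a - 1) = a^2 - a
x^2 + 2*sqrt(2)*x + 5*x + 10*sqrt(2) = (x + 5)*(x + 2*sqrt(2))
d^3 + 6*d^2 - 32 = (d - 2)*(d + 4)^2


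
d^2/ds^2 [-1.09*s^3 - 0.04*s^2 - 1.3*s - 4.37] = -6.54*s - 0.08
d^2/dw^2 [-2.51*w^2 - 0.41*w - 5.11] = -5.02000000000000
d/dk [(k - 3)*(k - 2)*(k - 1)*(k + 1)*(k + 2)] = 5*k^4 - 12*k^3 - 15*k^2 + 30*k + 4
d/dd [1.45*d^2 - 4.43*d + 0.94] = 2.9*d - 4.43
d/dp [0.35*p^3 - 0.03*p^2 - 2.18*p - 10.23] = 1.05*p^2 - 0.06*p - 2.18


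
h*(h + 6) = h^2 + 6*h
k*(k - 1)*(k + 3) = k^3 + 2*k^2 - 3*k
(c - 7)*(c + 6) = c^2 - c - 42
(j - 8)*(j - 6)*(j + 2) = j^3 - 12*j^2 + 20*j + 96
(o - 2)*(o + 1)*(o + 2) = o^3 + o^2 - 4*o - 4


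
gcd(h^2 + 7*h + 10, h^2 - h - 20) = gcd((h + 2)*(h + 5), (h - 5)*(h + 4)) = 1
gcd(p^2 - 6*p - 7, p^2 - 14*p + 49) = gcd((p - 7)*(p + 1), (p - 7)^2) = p - 7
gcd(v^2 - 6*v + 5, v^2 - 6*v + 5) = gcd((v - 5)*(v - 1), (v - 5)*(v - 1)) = v^2 - 6*v + 5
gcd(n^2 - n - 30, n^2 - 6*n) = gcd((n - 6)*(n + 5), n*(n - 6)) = n - 6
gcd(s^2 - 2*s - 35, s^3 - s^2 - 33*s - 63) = s - 7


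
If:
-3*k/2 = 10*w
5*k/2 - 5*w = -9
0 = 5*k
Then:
No Solution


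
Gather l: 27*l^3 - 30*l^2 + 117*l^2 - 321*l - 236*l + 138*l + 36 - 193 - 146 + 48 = 27*l^3 + 87*l^2 - 419*l - 255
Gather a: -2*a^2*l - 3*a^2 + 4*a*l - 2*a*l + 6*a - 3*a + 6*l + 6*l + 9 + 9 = a^2*(-2*l - 3) + a*(2*l + 3) + 12*l + 18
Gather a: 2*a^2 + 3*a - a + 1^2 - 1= 2*a^2 + 2*a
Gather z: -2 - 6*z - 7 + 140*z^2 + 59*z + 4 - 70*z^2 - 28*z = 70*z^2 + 25*z - 5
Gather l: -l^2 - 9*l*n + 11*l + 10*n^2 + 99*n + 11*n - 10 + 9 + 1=-l^2 + l*(11 - 9*n) + 10*n^2 + 110*n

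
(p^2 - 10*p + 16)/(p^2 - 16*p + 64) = (p - 2)/(p - 8)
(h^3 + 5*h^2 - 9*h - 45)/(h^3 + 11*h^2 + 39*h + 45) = (h - 3)/(h + 3)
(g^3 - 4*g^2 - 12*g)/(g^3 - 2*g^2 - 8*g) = (g - 6)/(g - 4)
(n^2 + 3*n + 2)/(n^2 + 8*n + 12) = (n + 1)/(n + 6)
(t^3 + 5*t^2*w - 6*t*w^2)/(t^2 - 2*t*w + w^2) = t*(t + 6*w)/(t - w)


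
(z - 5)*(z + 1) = z^2 - 4*z - 5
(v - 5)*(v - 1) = v^2 - 6*v + 5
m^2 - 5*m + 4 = (m - 4)*(m - 1)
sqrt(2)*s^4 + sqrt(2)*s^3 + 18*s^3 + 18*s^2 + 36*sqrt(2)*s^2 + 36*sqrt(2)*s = s*(s + 3*sqrt(2))*(s + 6*sqrt(2))*(sqrt(2)*s + sqrt(2))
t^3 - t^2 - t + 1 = (t - 1)^2*(t + 1)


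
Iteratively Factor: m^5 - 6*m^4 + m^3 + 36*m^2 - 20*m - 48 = (m - 4)*(m^4 - 2*m^3 - 7*m^2 + 8*m + 12) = (m - 4)*(m + 2)*(m^3 - 4*m^2 + m + 6) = (m - 4)*(m - 2)*(m + 2)*(m^2 - 2*m - 3) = (m - 4)*(m - 2)*(m + 1)*(m + 2)*(m - 3)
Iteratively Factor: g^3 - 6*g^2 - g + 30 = (g + 2)*(g^2 - 8*g + 15) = (g - 5)*(g + 2)*(g - 3)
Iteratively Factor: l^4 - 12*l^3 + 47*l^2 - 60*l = (l)*(l^3 - 12*l^2 + 47*l - 60) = l*(l - 3)*(l^2 - 9*l + 20) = l*(l - 4)*(l - 3)*(l - 5)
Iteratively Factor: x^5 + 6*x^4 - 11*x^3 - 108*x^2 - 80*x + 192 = (x + 4)*(x^4 + 2*x^3 - 19*x^2 - 32*x + 48) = (x - 1)*(x + 4)*(x^3 + 3*x^2 - 16*x - 48) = (x - 1)*(x + 4)^2*(x^2 - x - 12) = (x - 1)*(x + 3)*(x + 4)^2*(x - 4)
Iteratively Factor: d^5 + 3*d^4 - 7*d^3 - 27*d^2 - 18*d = (d - 3)*(d^4 + 6*d^3 + 11*d^2 + 6*d) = (d - 3)*(d + 2)*(d^3 + 4*d^2 + 3*d) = (d - 3)*(d + 2)*(d + 3)*(d^2 + d) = (d - 3)*(d + 1)*(d + 2)*(d + 3)*(d)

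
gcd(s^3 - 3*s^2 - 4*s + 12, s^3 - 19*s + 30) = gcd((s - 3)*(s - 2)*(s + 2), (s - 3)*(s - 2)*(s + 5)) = s^2 - 5*s + 6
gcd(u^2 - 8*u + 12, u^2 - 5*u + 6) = u - 2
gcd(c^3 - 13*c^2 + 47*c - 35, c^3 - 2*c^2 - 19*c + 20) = c^2 - 6*c + 5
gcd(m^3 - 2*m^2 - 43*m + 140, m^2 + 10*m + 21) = m + 7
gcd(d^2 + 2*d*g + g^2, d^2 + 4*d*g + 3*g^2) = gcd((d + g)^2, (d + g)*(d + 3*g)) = d + g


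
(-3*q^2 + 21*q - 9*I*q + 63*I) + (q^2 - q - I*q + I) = -2*q^2 + 20*q - 10*I*q + 64*I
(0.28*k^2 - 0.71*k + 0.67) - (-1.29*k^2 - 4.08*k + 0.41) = 1.57*k^2 + 3.37*k + 0.26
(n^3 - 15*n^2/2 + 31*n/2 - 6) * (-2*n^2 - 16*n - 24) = -2*n^5 - n^4 + 65*n^3 - 56*n^2 - 276*n + 144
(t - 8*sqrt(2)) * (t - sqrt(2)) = t^2 - 9*sqrt(2)*t + 16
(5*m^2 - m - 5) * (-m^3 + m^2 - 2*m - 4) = -5*m^5 + 6*m^4 - 6*m^3 - 23*m^2 + 14*m + 20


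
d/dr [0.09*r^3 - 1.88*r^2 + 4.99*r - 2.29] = 0.27*r^2 - 3.76*r + 4.99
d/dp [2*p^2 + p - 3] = 4*p + 1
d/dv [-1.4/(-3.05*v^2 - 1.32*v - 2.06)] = (-8.54*v - 1.848)/(3.05*v^2 + 1.32*v + 2.06)^2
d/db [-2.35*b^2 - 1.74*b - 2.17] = -4.7*b - 1.74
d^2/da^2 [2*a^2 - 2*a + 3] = 4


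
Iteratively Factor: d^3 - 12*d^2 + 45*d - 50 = (d - 5)*(d^2 - 7*d + 10) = (d - 5)^2*(d - 2)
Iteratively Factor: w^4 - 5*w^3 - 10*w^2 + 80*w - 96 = (w - 2)*(w^3 - 3*w^2 - 16*w + 48) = (w - 4)*(w - 2)*(w^2 + w - 12) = (w - 4)*(w - 2)*(w + 4)*(w - 3)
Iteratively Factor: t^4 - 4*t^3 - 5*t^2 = (t + 1)*(t^3 - 5*t^2) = t*(t + 1)*(t^2 - 5*t) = t^2*(t + 1)*(t - 5)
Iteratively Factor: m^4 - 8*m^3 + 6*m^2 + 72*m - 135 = (m - 3)*(m^3 - 5*m^2 - 9*m + 45) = (m - 3)*(m + 3)*(m^2 - 8*m + 15) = (m - 3)^2*(m + 3)*(m - 5)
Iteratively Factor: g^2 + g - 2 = (g + 2)*(g - 1)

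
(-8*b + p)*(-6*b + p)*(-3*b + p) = -144*b^3 + 90*b^2*p - 17*b*p^2 + p^3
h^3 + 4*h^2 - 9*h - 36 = (h - 3)*(h + 3)*(h + 4)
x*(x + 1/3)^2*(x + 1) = x^4 + 5*x^3/3 + 7*x^2/9 + x/9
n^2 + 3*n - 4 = (n - 1)*(n + 4)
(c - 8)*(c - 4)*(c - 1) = c^3 - 13*c^2 + 44*c - 32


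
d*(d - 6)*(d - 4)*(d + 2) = d^4 - 8*d^3 + 4*d^2 + 48*d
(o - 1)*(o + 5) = o^2 + 4*o - 5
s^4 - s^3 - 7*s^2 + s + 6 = (s - 3)*(s - 1)*(s + 1)*(s + 2)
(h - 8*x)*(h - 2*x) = h^2 - 10*h*x + 16*x^2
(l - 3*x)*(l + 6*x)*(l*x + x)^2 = l^4*x^2 + 3*l^3*x^3 + 2*l^3*x^2 - 18*l^2*x^4 + 6*l^2*x^3 + l^2*x^2 - 36*l*x^4 + 3*l*x^3 - 18*x^4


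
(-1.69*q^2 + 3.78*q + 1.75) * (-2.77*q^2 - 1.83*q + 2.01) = 4.6813*q^4 - 7.3779*q^3 - 15.1618*q^2 + 4.3953*q + 3.5175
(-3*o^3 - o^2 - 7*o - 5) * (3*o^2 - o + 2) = -9*o^5 - 26*o^3 - 10*o^2 - 9*o - 10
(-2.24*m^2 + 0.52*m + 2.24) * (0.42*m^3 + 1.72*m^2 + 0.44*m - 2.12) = -0.9408*m^5 - 3.6344*m^4 + 0.8496*m^3 + 8.8304*m^2 - 0.1168*m - 4.7488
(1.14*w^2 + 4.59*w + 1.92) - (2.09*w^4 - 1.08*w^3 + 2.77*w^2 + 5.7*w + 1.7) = -2.09*w^4 + 1.08*w^3 - 1.63*w^2 - 1.11*w + 0.22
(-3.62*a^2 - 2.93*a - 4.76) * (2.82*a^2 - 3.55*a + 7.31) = -10.2084*a^4 + 4.5884*a^3 - 29.4839*a^2 - 4.5203*a - 34.7956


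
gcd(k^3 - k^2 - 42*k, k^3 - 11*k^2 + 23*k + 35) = k - 7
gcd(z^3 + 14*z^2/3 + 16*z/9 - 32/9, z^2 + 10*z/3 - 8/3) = z^2 + 10*z/3 - 8/3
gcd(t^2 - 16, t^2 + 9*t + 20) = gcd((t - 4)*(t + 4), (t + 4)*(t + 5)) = t + 4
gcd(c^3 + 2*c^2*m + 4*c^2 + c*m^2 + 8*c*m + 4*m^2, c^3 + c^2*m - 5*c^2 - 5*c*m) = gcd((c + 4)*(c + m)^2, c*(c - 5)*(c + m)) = c + m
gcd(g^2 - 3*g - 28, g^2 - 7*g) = g - 7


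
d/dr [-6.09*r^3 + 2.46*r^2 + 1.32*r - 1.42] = -18.27*r^2 + 4.92*r + 1.32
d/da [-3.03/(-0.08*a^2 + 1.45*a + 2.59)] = (4.3935 - 0.4848*a)/(-0.08*a^2 + 1.45*a + 2.59)^2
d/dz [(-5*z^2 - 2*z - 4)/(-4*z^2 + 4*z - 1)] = 2*(-7*z - 9)/(8*z^3 - 12*z^2 + 6*z - 1)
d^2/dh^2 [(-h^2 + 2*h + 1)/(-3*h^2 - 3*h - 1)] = 2*(-27*h^3 - 36*h^2 - 9*h + 1)/(27*h^6 + 81*h^5 + 108*h^4 + 81*h^3 + 36*h^2 + 9*h + 1)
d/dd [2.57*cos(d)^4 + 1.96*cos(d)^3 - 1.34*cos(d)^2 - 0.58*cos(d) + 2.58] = -0.89*sin(d) - 1.23*sin(2*d) - 1.47*sin(3*d) - 1.285*sin(4*d)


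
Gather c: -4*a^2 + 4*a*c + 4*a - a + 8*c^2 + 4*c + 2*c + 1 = -4*a^2 + 3*a + 8*c^2 + c*(4*a + 6) + 1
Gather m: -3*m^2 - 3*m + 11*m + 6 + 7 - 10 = -3*m^2 + 8*m + 3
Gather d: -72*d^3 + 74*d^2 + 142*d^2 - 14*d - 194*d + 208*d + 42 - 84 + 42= -72*d^3 + 216*d^2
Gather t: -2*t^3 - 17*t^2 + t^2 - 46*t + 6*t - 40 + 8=-2*t^3 - 16*t^2 - 40*t - 32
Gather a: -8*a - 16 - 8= -8*a - 24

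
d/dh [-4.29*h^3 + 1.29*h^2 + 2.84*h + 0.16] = -12.87*h^2 + 2.58*h + 2.84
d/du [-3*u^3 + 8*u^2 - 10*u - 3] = -9*u^2 + 16*u - 10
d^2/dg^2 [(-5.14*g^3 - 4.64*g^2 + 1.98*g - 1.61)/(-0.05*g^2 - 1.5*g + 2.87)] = (23.89928*g^3 - 128.74701*g^2 + 253.045716*g + 67.097702)/(0.000125*g^6 + 0.01125*g^5 + 0.315975*g^4 + 2.0835*g^3 - 18.136965*g^2 + 37.06605*g - 23.639903)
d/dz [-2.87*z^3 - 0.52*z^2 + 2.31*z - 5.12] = -8.61*z^2 - 1.04*z + 2.31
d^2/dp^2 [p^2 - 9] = 2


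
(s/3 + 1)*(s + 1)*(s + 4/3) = s^3/3 + 16*s^2/9 + 25*s/9 + 4/3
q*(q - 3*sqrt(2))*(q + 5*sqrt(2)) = q^3 + 2*sqrt(2)*q^2 - 30*q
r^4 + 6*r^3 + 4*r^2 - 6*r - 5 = (r - 1)*(r + 1)^2*(r + 5)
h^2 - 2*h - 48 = (h - 8)*(h + 6)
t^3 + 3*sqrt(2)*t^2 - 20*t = t*(t - 2*sqrt(2))*(t + 5*sqrt(2))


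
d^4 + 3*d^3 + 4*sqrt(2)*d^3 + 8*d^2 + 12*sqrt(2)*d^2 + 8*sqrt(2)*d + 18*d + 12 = (d + 1)*(d + 2)*(d + sqrt(2))*(d + 3*sqrt(2))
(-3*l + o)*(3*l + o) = -9*l^2 + o^2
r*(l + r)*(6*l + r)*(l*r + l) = 6*l^3*r^2 + 6*l^3*r + 7*l^2*r^3 + 7*l^2*r^2 + l*r^4 + l*r^3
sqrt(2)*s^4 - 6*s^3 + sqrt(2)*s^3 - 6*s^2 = s^2*(s - 3*sqrt(2))*(sqrt(2)*s + sqrt(2))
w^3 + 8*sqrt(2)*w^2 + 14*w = w*(w + sqrt(2))*(w + 7*sqrt(2))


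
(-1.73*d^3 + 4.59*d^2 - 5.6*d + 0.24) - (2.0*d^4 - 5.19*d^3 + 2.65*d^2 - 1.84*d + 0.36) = -2.0*d^4 + 3.46*d^3 + 1.94*d^2 - 3.76*d - 0.12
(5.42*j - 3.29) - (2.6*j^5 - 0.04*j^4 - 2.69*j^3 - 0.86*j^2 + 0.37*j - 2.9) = -2.6*j^5 + 0.04*j^4 + 2.69*j^3 + 0.86*j^2 + 5.05*j - 0.39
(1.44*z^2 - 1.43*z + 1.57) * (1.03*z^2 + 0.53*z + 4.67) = 1.4832*z^4 - 0.7097*z^3 + 7.584*z^2 - 5.846*z + 7.3319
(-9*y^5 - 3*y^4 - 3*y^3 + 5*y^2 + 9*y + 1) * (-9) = 81*y^5 + 27*y^4 + 27*y^3 - 45*y^2 - 81*y - 9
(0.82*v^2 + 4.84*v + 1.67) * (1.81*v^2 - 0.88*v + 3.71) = 1.4842*v^4 + 8.0388*v^3 + 1.8057*v^2 + 16.4868*v + 6.1957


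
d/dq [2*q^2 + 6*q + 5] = 4*q + 6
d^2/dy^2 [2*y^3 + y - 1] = 12*y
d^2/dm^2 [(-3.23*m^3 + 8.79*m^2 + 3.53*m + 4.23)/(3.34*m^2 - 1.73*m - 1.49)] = (-5.6843418860808e-14*m^5 + 1.13686837721616e-13*m^4 + 128.856322*m^3 + 495.639186*m^2 - 84.271866*m + 88.252766)/(37.259704*m^6 - 57.897564*m^5 - 19.876674*m^4 + 46.479391*m^3 + 8.867139*m^2 - 11.522319*m - 3.307949)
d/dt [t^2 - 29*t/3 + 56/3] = 2*t - 29/3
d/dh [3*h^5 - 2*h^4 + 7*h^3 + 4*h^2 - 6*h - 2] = 15*h^4 - 8*h^3 + 21*h^2 + 8*h - 6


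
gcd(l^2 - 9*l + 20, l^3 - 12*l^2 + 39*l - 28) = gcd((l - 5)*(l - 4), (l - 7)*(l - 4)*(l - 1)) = l - 4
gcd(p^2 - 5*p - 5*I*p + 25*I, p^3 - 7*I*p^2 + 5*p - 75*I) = p - 5*I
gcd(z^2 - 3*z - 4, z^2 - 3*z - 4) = z^2 - 3*z - 4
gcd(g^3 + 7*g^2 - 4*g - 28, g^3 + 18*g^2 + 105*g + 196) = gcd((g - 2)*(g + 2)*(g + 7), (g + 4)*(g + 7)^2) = g + 7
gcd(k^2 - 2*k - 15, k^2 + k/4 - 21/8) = 1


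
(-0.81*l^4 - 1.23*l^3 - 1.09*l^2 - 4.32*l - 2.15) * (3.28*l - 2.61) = -2.6568*l^5 - 1.9203*l^4 - 0.3649*l^3 - 11.3247*l^2 + 4.2232*l + 5.6115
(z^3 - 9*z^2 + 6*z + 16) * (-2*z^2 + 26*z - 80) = -2*z^5 + 44*z^4 - 326*z^3 + 844*z^2 - 64*z - 1280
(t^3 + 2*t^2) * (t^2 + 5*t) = t^5 + 7*t^4 + 10*t^3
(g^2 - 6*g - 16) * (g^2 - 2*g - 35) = g^4 - 8*g^3 - 39*g^2 + 242*g + 560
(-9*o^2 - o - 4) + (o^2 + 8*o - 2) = -8*o^2 + 7*o - 6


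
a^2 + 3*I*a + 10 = (a - 2*I)*(a + 5*I)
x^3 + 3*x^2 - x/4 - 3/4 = (x - 1/2)*(x + 1/2)*(x + 3)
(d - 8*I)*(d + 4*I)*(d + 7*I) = d^3 + 3*I*d^2 + 60*d + 224*I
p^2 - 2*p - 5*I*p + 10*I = (p - 2)*(p - 5*I)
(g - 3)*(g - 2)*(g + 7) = g^3 + 2*g^2 - 29*g + 42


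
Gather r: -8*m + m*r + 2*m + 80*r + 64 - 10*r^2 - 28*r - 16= -6*m - 10*r^2 + r*(m + 52) + 48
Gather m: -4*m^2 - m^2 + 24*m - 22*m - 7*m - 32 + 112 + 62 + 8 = -5*m^2 - 5*m + 150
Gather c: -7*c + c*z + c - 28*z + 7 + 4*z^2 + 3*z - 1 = c*(z - 6) + 4*z^2 - 25*z + 6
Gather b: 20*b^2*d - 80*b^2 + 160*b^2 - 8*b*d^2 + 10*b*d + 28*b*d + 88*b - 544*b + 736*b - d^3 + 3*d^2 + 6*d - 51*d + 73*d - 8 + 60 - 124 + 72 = b^2*(20*d + 80) + b*(-8*d^2 + 38*d + 280) - d^3 + 3*d^2 + 28*d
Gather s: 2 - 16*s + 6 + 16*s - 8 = 0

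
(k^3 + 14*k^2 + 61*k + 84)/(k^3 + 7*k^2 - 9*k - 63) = (k + 4)/(k - 3)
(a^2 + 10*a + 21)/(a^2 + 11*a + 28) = (a + 3)/(a + 4)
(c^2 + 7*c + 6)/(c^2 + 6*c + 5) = (c + 6)/(c + 5)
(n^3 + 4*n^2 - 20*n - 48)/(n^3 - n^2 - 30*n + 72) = (n + 2)/(n - 3)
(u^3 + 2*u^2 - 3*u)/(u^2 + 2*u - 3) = u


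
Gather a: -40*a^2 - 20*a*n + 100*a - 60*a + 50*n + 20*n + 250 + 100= -40*a^2 + a*(40 - 20*n) + 70*n + 350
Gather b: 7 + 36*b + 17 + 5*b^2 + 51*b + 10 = 5*b^2 + 87*b + 34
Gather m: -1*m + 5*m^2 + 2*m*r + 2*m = 5*m^2 + m*(2*r + 1)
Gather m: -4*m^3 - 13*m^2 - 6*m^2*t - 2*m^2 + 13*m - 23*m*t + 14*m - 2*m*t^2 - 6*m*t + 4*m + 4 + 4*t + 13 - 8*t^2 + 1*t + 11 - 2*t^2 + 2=-4*m^3 + m^2*(-6*t - 15) + m*(-2*t^2 - 29*t + 31) - 10*t^2 + 5*t + 30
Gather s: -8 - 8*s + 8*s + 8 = 0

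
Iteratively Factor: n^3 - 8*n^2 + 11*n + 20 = (n + 1)*(n^2 - 9*n + 20) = (n - 5)*(n + 1)*(n - 4)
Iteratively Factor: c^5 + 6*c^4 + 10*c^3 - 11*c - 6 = (c + 1)*(c^4 + 5*c^3 + 5*c^2 - 5*c - 6) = (c + 1)^2*(c^3 + 4*c^2 + c - 6) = (c + 1)^2*(c + 2)*(c^2 + 2*c - 3) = (c + 1)^2*(c + 2)*(c + 3)*(c - 1)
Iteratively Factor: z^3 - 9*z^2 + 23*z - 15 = (z - 5)*(z^2 - 4*z + 3) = (z - 5)*(z - 1)*(z - 3)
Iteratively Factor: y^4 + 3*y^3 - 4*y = (y)*(y^3 + 3*y^2 - 4) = y*(y + 2)*(y^2 + y - 2) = y*(y - 1)*(y + 2)*(y + 2)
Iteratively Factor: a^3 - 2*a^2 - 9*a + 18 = (a - 2)*(a^2 - 9) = (a - 3)*(a - 2)*(a + 3)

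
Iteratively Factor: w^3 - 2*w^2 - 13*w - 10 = (w + 1)*(w^2 - 3*w - 10) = (w + 1)*(w + 2)*(w - 5)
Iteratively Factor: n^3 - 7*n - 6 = (n + 2)*(n^2 - 2*n - 3) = (n - 3)*(n + 2)*(n + 1)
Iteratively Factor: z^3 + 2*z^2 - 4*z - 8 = (z - 2)*(z^2 + 4*z + 4) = (z - 2)*(z + 2)*(z + 2)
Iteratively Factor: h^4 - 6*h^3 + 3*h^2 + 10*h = (h + 1)*(h^3 - 7*h^2 + 10*h) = h*(h + 1)*(h^2 - 7*h + 10) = h*(h - 2)*(h + 1)*(h - 5)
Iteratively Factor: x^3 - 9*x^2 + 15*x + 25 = (x - 5)*(x^2 - 4*x - 5) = (x - 5)^2*(x + 1)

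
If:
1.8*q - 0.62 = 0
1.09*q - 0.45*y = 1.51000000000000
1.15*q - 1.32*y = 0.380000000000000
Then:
No Solution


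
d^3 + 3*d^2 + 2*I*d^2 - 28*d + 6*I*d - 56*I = (d - 4)*(d + 7)*(d + 2*I)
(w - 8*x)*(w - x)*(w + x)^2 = w^4 - 7*w^3*x - 9*w^2*x^2 + 7*w*x^3 + 8*x^4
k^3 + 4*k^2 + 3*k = k*(k + 1)*(k + 3)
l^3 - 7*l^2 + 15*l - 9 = (l - 3)^2*(l - 1)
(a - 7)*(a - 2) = a^2 - 9*a + 14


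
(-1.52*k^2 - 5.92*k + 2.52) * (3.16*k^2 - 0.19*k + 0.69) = -4.8032*k^4 - 18.4184*k^3 + 8.0392*k^2 - 4.5636*k + 1.7388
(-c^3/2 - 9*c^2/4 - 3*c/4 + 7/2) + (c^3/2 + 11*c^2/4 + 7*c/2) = c^2/2 + 11*c/4 + 7/2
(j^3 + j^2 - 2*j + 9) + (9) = j^3 + j^2 - 2*j + 18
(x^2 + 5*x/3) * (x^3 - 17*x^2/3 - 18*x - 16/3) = x^5 - 4*x^4 - 247*x^3/9 - 106*x^2/3 - 80*x/9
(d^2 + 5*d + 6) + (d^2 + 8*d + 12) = 2*d^2 + 13*d + 18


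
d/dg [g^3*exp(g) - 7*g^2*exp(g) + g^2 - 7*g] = g^3*exp(g) - 4*g^2*exp(g) - 14*g*exp(g) + 2*g - 7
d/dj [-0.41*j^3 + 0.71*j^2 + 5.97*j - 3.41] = -1.23*j^2 + 1.42*j + 5.97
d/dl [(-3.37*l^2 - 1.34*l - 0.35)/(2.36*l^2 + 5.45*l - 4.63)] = (-15.2041*l^2 + 32.8582*l + 8.1117)/(5.5696*l^4 + 25.724*l^3 + 7.8489*l^2 - 50.467*l + 21.4369)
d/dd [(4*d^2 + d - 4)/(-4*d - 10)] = (-8*d^2 - 40*d - 13)/(2*(4*d^2 + 20*d + 25))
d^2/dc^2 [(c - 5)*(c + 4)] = 2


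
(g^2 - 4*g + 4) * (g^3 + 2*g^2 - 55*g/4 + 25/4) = g^5 - 2*g^4 - 71*g^3/4 + 277*g^2/4 - 80*g + 25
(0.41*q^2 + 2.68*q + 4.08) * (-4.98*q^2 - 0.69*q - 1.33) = -2.0418*q^4 - 13.6293*q^3 - 22.7129*q^2 - 6.3796*q - 5.4264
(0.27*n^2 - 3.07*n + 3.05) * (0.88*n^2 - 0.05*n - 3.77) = 0.2376*n^4 - 2.7151*n^3 + 1.8196*n^2 + 11.4214*n - 11.4985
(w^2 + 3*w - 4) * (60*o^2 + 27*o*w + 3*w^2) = 60*o^2*w^2 + 180*o^2*w - 240*o^2 + 27*o*w^3 + 81*o*w^2 - 108*o*w + 3*w^4 + 9*w^3 - 12*w^2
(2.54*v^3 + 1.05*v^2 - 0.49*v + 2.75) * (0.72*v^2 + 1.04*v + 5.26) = 1.8288*v^5 + 3.3976*v^4 + 14.0996*v^3 + 6.9934*v^2 + 0.2826*v + 14.465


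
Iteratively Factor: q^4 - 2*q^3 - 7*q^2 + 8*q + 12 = (q - 2)*(q^3 - 7*q - 6) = (q - 3)*(q - 2)*(q^2 + 3*q + 2) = (q - 3)*(q - 2)*(q + 2)*(q + 1)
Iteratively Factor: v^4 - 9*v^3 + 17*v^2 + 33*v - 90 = (v - 5)*(v^3 - 4*v^2 - 3*v + 18) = (v - 5)*(v + 2)*(v^2 - 6*v + 9) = (v - 5)*(v - 3)*(v + 2)*(v - 3)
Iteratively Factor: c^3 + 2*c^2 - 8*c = (c + 4)*(c^2 - 2*c) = c*(c + 4)*(c - 2)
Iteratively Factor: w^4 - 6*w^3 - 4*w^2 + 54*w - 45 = (w - 5)*(w^3 - w^2 - 9*w + 9) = (w - 5)*(w - 1)*(w^2 - 9) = (w - 5)*(w - 1)*(w + 3)*(w - 3)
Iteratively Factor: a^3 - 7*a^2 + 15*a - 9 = (a - 3)*(a^2 - 4*a + 3) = (a - 3)*(a - 1)*(a - 3)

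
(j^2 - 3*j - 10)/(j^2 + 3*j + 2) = (j - 5)/(j + 1)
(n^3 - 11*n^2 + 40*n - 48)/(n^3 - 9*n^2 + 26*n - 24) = (n - 4)/(n - 2)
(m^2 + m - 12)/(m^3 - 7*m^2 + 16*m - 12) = (m + 4)/(m^2 - 4*m + 4)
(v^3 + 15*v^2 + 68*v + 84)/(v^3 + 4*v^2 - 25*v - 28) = (v^2 + 8*v + 12)/(v^2 - 3*v - 4)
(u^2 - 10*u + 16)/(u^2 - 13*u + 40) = (u - 2)/(u - 5)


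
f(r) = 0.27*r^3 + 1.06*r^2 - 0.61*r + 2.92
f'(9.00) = 84.08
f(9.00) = 280.12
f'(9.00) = 84.08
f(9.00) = 280.12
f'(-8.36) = 38.28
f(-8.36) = -75.65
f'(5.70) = 37.79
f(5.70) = 83.88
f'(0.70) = 1.27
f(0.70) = 3.11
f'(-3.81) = 3.07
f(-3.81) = 5.70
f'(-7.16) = 25.74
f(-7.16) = -37.48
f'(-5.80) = 14.34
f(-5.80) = -10.56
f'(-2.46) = -0.92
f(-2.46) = 6.82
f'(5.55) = 36.11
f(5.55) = 78.34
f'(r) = 0.81*r^2 + 2.12*r - 0.61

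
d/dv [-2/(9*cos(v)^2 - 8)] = -36*sin(v)*cos(v)/(9*cos(v)^2 - 8)^2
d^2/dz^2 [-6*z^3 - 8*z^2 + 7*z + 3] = -36*z - 16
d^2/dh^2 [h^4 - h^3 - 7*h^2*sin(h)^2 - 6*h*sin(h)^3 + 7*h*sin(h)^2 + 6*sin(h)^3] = -14*h^2*cos(2*h) + 12*h^2 + 9*h*sin(h)/2 - 28*h*sin(2*h) - 27*h*sin(3*h)/2 + 14*h*cos(2*h) - 6*h - 9*sin(h)/2 + 14*sin(2*h) + 27*sin(3*h)/2 - 9*cos(h) + 7*cos(2*h) + 9*cos(3*h) - 7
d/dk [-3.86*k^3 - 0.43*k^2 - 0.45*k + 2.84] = -11.58*k^2 - 0.86*k - 0.45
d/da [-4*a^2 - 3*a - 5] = -8*a - 3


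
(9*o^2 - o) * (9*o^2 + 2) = 81*o^4 - 9*o^3 + 18*o^2 - 2*o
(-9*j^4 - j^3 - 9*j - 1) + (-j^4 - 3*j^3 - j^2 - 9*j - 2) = -10*j^4 - 4*j^3 - j^2 - 18*j - 3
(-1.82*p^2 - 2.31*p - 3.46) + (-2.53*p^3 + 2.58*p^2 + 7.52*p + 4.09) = -2.53*p^3 + 0.76*p^2 + 5.21*p + 0.63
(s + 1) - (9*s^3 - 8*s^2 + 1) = -9*s^3 + 8*s^2 + s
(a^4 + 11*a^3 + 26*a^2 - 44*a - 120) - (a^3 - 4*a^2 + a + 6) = a^4 + 10*a^3 + 30*a^2 - 45*a - 126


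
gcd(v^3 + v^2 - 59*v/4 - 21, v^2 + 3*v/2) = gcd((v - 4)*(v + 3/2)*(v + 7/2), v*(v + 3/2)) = v + 3/2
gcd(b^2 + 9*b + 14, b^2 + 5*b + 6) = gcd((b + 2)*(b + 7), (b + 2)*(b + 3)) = b + 2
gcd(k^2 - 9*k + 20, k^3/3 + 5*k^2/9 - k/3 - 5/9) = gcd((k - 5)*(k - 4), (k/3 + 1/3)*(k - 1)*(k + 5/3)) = 1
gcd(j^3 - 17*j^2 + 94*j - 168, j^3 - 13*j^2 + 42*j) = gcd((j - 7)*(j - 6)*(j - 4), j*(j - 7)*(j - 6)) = j^2 - 13*j + 42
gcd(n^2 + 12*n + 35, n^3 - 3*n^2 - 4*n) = 1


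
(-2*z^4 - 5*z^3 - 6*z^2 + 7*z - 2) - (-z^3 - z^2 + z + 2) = -2*z^4 - 4*z^3 - 5*z^2 + 6*z - 4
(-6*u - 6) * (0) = 0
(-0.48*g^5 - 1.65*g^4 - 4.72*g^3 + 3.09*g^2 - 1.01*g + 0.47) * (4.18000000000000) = -2.0064*g^5 - 6.897*g^4 - 19.7296*g^3 + 12.9162*g^2 - 4.2218*g + 1.9646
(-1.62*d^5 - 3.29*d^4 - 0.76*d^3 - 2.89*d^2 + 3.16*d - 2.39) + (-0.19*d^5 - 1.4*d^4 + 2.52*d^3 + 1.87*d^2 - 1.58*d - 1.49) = -1.81*d^5 - 4.69*d^4 + 1.76*d^3 - 1.02*d^2 + 1.58*d - 3.88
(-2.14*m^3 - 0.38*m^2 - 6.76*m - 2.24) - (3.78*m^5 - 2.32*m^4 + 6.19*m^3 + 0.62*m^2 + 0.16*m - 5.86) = -3.78*m^5 + 2.32*m^4 - 8.33*m^3 - 1.0*m^2 - 6.92*m + 3.62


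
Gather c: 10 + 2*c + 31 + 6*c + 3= 8*c + 44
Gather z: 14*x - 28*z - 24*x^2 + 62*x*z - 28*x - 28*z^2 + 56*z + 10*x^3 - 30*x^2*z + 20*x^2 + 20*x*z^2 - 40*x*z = 10*x^3 - 4*x^2 - 14*x + z^2*(20*x - 28) + z*(-30*x^2 + 22*x + 28)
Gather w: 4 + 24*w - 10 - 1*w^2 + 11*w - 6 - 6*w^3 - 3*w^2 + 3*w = -6*w^3 - 4*w^2 + 38*w - 12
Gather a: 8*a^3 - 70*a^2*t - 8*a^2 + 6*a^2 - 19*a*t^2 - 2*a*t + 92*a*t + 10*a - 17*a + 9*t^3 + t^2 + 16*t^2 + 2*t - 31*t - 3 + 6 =8*a^3 + a^2*(-70*t - 2) + a*(-19*t^2 + 90*t - 7) + 9*t^3 + 17*t^2 - 29*t + 3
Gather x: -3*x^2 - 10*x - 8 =-3*x^2 - 10*x - 8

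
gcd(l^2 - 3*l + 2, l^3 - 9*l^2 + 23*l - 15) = l - 1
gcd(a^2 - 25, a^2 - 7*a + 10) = a - 5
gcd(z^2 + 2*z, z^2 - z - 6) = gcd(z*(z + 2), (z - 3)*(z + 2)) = z + 2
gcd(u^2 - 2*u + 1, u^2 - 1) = u - 1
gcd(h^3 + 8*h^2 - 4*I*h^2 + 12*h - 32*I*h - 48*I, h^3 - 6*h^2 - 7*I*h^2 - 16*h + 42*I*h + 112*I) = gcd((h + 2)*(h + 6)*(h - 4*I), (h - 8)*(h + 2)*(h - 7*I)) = h + 2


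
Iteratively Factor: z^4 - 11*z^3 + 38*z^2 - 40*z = (z - 4)*(z^3 - 7*z^2 + 10*z) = z*(z - 4)*(z^2 - 7*z + 10) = z*(z - 4)*(z - 2)*(z - 5)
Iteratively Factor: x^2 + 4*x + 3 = (x + 1)*(x + 3)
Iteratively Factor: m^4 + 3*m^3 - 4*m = (m + 2)*(m^3 + m^2 - 2*m) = (m - 1)*(m + 2)*(m^2 + 2*m) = m*(m - 1)*(m + 2)*(m + 2)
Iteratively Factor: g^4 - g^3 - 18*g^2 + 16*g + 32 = (g + 4)*(g^3 - 5*g^2 + 2*g + 8) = (g + 1)*(g + 4)*(g^2 - 6*g + 8) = (g - 2)*(g + 1)*(g + 4)*(g - 4)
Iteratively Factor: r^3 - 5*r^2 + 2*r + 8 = (r + 1)*(r^2 - 6*r + 8) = (r - 4)*(r + 1)*(r - 2)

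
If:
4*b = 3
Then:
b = 3/4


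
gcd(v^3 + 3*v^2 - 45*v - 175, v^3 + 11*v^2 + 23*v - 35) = v + 5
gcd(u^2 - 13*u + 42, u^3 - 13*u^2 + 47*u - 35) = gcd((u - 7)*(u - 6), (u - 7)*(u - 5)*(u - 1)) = u - 7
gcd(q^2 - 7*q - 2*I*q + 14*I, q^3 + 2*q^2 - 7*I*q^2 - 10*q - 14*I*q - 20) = q - 2*I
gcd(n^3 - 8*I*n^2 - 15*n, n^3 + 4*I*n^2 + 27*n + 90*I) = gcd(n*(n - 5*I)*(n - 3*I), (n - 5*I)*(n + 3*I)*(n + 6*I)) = n - 5*I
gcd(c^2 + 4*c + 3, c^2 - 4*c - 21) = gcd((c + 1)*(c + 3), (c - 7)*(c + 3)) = c + 3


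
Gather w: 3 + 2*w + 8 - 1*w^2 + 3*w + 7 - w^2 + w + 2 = -2*w^2 + 6*w + 20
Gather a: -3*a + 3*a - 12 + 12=0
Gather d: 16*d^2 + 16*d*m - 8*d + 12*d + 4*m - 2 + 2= 16*d^2 + d*(16*m + 4) + 4*m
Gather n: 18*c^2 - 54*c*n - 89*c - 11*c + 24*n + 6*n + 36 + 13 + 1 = 18*c^2 - 100*c + n*(30 - 54*c) + 50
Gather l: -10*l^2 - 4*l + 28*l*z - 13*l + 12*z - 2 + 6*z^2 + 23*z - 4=-10*l^2 + l*(28*z - 17) + 6*z^2 + 35*z - 6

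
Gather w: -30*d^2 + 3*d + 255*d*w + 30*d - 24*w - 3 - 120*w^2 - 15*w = -30*d^2 + 33*d - 120*w^2 + w*(255*d - 39) - 3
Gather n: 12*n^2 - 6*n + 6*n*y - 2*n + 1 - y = 12*n^2 + n*(6*y - 8) - y + 1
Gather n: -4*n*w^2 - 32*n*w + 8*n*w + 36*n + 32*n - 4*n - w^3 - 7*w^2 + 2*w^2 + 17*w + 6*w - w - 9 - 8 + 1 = n*(-4*w^2 - 24*w + 64) - w^3 - 5*w^2 + 22*w - 16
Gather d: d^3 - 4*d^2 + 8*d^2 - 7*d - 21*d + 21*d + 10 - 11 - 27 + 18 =d^3 + 4*d^2 - 7*d - 10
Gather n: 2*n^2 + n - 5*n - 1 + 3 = 2*n^2 - 4*n + 2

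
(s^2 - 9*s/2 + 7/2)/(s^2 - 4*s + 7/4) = 2*(s - 1)/(2*s - 1)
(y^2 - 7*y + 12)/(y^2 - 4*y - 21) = (-y^2 + 7*y - 12)/(-y^2 + 4*y + 21)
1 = 1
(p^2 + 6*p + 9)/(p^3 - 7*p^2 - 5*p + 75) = (p + 3)/(p^2 - 10*p + 25)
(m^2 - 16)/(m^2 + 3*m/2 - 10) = 2*(m - 4)/(2*m - 5)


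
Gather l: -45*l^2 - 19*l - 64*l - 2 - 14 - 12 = -45*l^2 - 83*l - 28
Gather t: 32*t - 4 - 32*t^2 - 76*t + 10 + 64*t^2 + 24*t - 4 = 32*t^2 - 20*t + 2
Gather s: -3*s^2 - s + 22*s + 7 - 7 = -3*s^2 + 21*s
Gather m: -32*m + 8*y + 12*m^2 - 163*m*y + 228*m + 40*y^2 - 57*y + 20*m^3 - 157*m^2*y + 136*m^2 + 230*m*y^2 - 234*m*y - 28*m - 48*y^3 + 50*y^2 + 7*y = 20*m^3 + m^2*(148 - 157*y) + m*(230*y^2 - 397*y + 168) - 48*y^3 + 90*y^2 - 42*y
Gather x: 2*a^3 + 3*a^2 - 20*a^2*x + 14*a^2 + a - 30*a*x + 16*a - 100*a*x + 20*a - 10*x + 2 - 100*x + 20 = 2*a^3 + 17*a^2 + 37*a + x*(-20*a^2 - 130*a - 110) + 22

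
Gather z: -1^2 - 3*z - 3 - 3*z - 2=-6*z - 6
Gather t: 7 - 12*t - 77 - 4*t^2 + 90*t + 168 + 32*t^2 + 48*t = 28*t^2 + 126*t + 98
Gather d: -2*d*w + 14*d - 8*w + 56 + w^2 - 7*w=d*(14 - 2*w) + w^2 - 15*w + 56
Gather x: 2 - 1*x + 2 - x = 4 - 2*x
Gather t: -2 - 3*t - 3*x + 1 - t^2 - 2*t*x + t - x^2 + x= -t^2 + t*(-2*x - 2) - x^2 - 2*x - 1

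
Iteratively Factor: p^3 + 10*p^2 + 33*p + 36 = (p + 3)*(p^2 + 7*p + 12) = (p + 3)*(p + 4)*(p + 3)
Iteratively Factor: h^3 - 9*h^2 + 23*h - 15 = (h - 5)*(h^2 - 4*h + 3) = (h - 5)*(h - 3)*(h - 1)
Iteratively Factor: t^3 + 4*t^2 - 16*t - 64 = (t + 4)*(t^2 - 16) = (t + 4)^2*(t - 4)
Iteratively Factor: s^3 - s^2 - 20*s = (s + 4)*(s^2 - 5*s) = (s - 5)*(s + 4)*(s)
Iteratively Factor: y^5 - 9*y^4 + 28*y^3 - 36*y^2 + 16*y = (y)*(y^4 - 9*y^3 + 28*y^2 - 36*y + 16) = y*(y - 4)*(y^3 - 5*y^2 + 8*y - 4) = y*(y - 4)*(y - 1)*(y^2 - 4*y + 4) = y*(y - 4)*(y - 2)*(y - 1)*(y - 2)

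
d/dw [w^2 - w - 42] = 2*w - 1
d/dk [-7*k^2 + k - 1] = 1 - 14*k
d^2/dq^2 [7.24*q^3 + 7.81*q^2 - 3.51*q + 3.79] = 43.44*q + 15.62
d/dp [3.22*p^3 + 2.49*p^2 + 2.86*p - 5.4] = 9.66*p^2 + 4.98*p + 2.86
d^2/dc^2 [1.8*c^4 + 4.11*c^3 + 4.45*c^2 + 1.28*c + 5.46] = 21.6*c^2 + 24.66*c + 8.9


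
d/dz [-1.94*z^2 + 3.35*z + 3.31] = 3.35 - 3.88*z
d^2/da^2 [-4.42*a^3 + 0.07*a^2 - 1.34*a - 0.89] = 0.14 - 26.52*a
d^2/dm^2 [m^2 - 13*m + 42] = 2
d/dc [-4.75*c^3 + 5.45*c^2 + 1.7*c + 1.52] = -14.25*c^2 + 10.9*c + 1.7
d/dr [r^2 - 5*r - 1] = 2*r - 5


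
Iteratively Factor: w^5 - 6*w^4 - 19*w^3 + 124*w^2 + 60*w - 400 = (w - 5)*(w^4 - w^3 - 24*w^2 + 4*w + 80) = (w - 5)^2*(w^3 + 4*w^2 - 4*w - 16) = (w - 5)^2*(w - 2)*(w^2 + 6*w + 8) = (w - 5)^2*(w - 2)*(w + 2)*(w + 4)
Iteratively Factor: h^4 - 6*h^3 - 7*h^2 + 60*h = (h - 5)*(h^3 - h^2 - 12*h) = (h - 5)*(h + 3)*(h^2 - 4*h) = h*(h - 5)*(h + 3)*(h - 4)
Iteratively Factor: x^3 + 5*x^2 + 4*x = (x)*(x^2 + 5*x + 4) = x*(x + 4)*(x + 1)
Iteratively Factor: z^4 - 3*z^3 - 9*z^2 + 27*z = (z + 3)*(z^3 - 6*z^2 + 9*z) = z*(z + 3)*(z^2 - 6*z + 9) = z*(z - 3)*(z + 3)*(z - 3)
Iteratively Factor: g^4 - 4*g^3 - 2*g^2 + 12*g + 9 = (g - 3)*(g^3 - g^2 - 5*g - 3) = (g - 3)*(g + 1)*(g^2 - 2*g - 3) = (g - 3)^2*(g + 1)*(g + 1)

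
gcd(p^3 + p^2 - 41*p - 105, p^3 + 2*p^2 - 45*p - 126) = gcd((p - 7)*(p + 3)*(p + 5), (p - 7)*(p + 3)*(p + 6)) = p^2 - 4*p - 21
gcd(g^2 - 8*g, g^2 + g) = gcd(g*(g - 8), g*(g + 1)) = g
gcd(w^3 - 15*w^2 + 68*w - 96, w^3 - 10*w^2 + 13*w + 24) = w^2 - 11*w + 24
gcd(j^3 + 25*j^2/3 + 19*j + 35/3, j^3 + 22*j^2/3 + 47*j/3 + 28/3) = j^2 + 10*j/3 + 7/3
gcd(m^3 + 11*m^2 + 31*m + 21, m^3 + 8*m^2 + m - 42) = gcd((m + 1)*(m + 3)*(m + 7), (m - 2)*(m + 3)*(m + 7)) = m^2 + 10*m + 21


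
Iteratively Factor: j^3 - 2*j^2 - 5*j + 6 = (j - 3)*(j^2 + j - 2) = (j - 3)*(j + 2)*(j - 1)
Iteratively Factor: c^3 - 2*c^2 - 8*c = (c - 4)*(c^2 + 2*c) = (c - 4)*(c + 2)*(c)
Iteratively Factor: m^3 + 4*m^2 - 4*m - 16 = (m + 2)*(m^2 + 2*m - 8) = (m + 2)*(m + 4)*(m - 2)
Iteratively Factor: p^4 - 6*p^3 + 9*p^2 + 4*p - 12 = (p - 3)*(p^3 - 3*p^2 + 4) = (p - 3)*(p - 2)*(p^2 - p - 2) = (p - 3)*(p - 2)*(p + 1)*(p - 2)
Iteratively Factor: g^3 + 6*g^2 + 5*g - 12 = (g + 4)*(g^2 + 2*g - 3) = (g - 1)*(g + 4)*(g + 3)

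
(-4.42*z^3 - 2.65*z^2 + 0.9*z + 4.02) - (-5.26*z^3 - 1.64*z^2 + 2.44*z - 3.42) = 0.84*z^3 - 1.01*z^2 - 1.54*z + 7.44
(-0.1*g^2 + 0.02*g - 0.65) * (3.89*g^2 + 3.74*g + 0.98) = -0.389*g^4 - 0.2962*g^3 - 2.5517*g^2 - 2.4114*g - 0.637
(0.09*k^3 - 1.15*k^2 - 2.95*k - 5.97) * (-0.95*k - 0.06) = -0.0855*k^4 + 1.0871*k^3 + 2.8715*k^2 + 5.8485*k + 0.3582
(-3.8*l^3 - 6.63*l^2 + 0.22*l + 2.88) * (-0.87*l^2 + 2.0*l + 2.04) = 3.306*l^5 - 1.8319*l^4 - 21.2034*l^3 - 15.5908*l^2 + 6.2088*l + 5.8752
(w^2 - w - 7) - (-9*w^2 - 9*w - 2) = 10*w^2 + 8*w - 5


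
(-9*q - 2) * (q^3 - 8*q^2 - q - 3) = -9*q^4 + 70*q^3 + 25*q^2 + 29*q + 6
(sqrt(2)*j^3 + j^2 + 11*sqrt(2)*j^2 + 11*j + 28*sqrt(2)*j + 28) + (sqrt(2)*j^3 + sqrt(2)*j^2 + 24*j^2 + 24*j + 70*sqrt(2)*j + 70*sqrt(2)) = 2*sqrt(2)*j^3 + 12*sqrt(2)*j^2 + 25*j^2 + 35*j + 98*sqrt(2)*j + 28 + 70*sqrt(2)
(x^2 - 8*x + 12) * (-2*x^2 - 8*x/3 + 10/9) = -2*x^4 + 40*x^3/3 - 14*x^2/9 - 368*x/9 + 40/3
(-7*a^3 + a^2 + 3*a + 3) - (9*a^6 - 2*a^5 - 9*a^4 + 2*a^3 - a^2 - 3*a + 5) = -9*a^6 + 2*a^5 + 9*a^4 - 9*a^3 + 2*a^2 + 6*a - 2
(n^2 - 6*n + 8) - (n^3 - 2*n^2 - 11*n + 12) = -n^3 + 3*n^2 + 5*n - 4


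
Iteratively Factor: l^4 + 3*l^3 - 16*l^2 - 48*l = (l + 4)*(l^3 - l^2 - 12*l) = l*(l + 4)*(l^2 - l - 12) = l*(l - 4)*(l + 4)*(l + 3)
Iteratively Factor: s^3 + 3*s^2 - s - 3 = (s + 1)*(s^2 + 2*s - 3) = (s + 1)*(s + 3)*(s - 1)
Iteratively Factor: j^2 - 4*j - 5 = (j + 1)*(j - 5)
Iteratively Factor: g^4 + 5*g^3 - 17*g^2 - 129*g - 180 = (g + 3)*(g^3 + 2*g^2 - 23*g - 60) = (g - 5)*(g + 3)*(g^2 + 7*g + 12) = (g - 5)*(g + 3)*(g + 4)*(g + 3)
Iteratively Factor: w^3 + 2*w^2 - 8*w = (w)*(w^2 + 2*w - 8) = w*(w - 2)*(w + 4)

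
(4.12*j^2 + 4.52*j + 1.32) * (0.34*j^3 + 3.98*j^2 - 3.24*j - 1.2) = 1.4008*j^5 + 17.9344*j^4 + 5.0896*j^3 - 14.3352*j^2 - 9.7008*j - 1.584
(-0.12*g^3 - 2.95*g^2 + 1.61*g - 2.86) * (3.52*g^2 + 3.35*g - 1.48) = -0.4224*g^5 - 10.786*g^4 - 4.0377*g^3 - 0.307699999999999*g^2 - 11.9638*g + 4.2328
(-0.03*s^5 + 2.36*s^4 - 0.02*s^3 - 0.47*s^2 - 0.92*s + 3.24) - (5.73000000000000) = -0.03*s^5 + 2.36*s^4 - 0.02*s^3 - 0.47*s^2 - 0.92*s - 2.49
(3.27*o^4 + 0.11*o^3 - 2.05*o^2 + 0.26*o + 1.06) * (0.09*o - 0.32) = 0.2943*o^5 - 1.0365*o^4 - 0.2197*o^3 + 0.6794*o^2 + 0.0122*o - 0.3392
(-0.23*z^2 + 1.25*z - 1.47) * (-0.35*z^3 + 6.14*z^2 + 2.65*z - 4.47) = 0.0805*z^5 - 1.8497*z^4 + 7.58*z^3 - 4.6852*z^2 - 9.483*z + 6.5709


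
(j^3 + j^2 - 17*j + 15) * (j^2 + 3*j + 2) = j^5 + 4*j^4 - 12*j^3 - 34*j^2 + 11*j + 30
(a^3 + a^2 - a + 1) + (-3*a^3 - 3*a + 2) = -2*a^3 + a^2 - 4*a + 3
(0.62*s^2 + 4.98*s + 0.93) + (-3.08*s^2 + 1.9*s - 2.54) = -2.46*s^2 + 6.88*s - 1.61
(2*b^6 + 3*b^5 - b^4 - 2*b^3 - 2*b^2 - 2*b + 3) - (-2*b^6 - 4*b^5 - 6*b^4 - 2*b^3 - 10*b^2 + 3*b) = 4*b^6 + 7*b^5 + 5*b^4 + 8*b^2 - 5*b + 3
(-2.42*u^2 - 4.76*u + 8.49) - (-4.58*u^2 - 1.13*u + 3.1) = 2.16*u^2 - 3.63*u + 5.39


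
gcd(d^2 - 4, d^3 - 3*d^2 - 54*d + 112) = d - 2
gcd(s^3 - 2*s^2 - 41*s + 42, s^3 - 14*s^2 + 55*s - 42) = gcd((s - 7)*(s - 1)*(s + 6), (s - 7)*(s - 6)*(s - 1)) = s^2 - 8*s + 7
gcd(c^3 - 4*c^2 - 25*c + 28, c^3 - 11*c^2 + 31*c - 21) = c^2 - 8*c + 7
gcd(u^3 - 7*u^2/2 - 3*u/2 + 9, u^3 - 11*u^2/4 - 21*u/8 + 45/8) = u^2 - 3*u/2 - 9/2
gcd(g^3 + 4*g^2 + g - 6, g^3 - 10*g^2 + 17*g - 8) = g - 1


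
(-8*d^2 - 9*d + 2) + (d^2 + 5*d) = -7*d^2 - 4*d + 2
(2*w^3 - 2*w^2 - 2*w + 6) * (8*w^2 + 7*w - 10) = 16*w^5 - 2*w^4 - 50*w^3 + 54*w^2 + 62*w - 60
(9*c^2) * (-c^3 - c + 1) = -9*c^5 - 9*c^3 + 9*c^2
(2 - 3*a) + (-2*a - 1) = 1 - 5*a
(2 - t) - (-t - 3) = 5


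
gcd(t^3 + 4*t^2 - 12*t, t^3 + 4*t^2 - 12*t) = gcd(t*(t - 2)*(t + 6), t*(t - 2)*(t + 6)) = t^3 + 4*t^2 - 12*t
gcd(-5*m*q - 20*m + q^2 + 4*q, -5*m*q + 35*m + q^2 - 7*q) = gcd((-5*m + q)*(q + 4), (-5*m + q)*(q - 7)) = -5*m + q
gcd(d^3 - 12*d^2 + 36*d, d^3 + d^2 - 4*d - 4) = 1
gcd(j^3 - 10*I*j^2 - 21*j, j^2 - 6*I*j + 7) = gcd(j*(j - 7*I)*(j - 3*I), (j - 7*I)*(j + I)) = j - 7*I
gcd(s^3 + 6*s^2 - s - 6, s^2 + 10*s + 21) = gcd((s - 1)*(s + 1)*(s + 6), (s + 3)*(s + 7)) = 1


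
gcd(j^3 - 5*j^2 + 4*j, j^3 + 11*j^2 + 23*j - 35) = j - 1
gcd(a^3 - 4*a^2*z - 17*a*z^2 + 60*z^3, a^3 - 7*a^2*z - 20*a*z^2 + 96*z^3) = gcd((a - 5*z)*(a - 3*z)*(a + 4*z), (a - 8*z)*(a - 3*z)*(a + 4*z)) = -a^2 - a*z + 12*z^2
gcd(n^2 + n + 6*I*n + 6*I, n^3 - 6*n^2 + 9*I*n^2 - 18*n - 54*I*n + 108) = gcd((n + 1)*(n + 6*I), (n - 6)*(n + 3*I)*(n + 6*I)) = n + 6*I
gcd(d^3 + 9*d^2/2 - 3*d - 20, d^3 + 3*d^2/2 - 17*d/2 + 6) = d + 4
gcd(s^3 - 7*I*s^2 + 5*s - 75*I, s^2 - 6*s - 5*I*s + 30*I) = s - 5*I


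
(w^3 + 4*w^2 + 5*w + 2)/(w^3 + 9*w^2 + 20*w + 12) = (w + 1)/(w + 6)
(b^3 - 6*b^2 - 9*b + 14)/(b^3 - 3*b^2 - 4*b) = (-b^3 + 6*b^2 + 9*b - 14)/(b*(-b^2 + 3*b + 4))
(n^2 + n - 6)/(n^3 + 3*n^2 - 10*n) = (n + 3)/(n*(n + 5))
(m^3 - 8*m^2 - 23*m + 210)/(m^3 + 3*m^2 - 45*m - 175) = (m - 6)/(m + 5)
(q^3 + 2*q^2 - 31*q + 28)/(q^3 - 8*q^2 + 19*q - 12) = (q + 7)/(q - 3)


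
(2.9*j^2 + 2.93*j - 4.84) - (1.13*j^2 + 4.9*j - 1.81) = 1.77*j^2 - 1.97*j - 3.03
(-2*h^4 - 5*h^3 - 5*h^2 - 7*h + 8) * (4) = -8*h^4 - 20*h^3 - 20*h^2 - 28*h + 32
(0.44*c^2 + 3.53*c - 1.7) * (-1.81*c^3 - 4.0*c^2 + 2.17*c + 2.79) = -0.7964*c^5 - 8.1493*c^4 - 10.0882*c^3 + 15.6877*c^2 + 6.1597*c - 4.743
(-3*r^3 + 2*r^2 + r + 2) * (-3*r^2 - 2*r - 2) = 9*r^5 - r^3 - 12*r^2 - 6*r - 4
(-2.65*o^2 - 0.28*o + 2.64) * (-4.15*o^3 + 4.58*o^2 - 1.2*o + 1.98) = 10.9975*o^5 - 10.975*o^4 - 9.0584*o^3 + 7.1802*o^2 - 3.7224*o + 5.2272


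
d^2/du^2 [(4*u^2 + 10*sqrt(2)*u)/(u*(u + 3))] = 4*(-6 + 5*sqrt(2))/(u^3 + 9*u^2 + 27*u + 27)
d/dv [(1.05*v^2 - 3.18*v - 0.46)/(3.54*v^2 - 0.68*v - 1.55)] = (10.5432*v^2 + 0.0017999999999998*v + 4.6162)/(12.5316*v^4 - 4.8144*v^3 - 10.5116*v^2 + 2.108*v + 2.4025)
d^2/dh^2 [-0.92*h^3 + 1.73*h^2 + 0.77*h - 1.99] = 3.46 - 5.52*h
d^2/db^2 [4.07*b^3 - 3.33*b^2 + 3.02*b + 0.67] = 24.42*b - 6.66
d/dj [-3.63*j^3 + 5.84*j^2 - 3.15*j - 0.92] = -10.89*j^2 + 11.68*j - 3.15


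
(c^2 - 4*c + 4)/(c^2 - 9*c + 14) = (c - 2)/(c - 7)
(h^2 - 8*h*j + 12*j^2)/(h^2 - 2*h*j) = (h - 6*j)/h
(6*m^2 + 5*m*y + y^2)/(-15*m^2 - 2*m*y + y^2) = (2*m + y)/(-5*m + y)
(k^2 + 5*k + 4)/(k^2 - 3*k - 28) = (k + 1)/(k - 7)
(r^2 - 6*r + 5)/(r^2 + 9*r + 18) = (r^2 - 6*r + 5)/(r^2 + 9*r + 18)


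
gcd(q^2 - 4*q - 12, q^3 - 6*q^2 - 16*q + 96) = q - 6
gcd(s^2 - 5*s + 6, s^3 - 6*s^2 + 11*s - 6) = s^2 - 5*s + 6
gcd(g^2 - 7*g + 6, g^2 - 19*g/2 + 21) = g - 6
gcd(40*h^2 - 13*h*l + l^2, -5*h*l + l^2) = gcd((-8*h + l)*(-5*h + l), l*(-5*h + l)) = 5*h - l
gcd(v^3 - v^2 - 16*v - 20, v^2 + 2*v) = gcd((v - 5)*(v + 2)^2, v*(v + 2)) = v + 2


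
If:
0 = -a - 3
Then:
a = -3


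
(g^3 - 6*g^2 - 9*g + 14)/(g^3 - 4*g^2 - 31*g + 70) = (g^2 + g - 2)/(g^2 + 3*g - 10)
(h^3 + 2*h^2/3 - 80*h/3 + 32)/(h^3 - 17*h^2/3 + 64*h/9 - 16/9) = 3*(h + 6)/(3*h - 1)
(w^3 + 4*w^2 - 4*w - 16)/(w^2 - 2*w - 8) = (w^2 + 2*w - 8)/(w - 4)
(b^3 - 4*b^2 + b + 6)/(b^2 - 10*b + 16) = (b^2 - 2*b - 3)/(b - 8)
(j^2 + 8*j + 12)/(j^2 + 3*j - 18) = (j + 2)/(j - 3)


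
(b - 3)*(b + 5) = b^2 + 2*b - 15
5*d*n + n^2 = n*(5*d + n)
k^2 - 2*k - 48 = (k - 8)*(k + 6)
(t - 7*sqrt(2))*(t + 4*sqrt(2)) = t^2 - 3*sqrt(2)*t - 56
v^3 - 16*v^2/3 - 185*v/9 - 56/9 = (v - 8)*(v + 1/3)*(v + 7/3)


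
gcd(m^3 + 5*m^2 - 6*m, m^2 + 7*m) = m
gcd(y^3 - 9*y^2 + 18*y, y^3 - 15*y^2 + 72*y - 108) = y^2 - 9*y + 18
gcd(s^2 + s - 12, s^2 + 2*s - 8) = s + 4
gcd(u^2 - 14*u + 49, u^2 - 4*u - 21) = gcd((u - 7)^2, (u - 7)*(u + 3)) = u - 7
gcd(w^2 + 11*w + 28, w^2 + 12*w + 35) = w + 7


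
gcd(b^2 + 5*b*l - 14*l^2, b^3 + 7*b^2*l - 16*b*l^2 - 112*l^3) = b + 7*l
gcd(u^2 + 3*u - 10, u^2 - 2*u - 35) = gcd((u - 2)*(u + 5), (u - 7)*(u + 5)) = u + 5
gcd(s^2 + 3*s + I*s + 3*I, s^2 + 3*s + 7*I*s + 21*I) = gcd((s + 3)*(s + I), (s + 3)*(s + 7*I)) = s + 3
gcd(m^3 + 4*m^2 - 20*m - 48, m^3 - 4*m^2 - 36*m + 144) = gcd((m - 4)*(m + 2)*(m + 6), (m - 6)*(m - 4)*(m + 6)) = m^2 + 2*m - 24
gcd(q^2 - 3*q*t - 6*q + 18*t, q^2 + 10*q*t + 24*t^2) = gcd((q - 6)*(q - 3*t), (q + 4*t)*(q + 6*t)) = 1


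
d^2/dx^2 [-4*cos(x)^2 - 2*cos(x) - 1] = 2*cos(x) + 8*cos(2*x)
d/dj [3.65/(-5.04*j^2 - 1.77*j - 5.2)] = (36.792*j + 6.4605)/(5.04*j^2 + 1.77*j + 5.2)^2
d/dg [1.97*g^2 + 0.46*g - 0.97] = 3.94*g + 0.46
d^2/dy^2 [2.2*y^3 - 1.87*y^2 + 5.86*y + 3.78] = 13.2*y - 3.74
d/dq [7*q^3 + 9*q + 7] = 21*q^2 + 9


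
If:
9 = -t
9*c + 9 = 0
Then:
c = -1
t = -9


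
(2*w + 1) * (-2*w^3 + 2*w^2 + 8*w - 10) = -4*w^4 + 2*w^3 + 18*w^2 - 12*w - 10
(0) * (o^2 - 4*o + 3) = 0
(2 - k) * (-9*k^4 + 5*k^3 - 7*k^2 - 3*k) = 9*k^5 - 23*k^4 + 17*k^3 - 11*k^2 - 6*k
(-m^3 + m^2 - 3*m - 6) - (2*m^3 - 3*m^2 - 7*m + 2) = -3*m^3 + 4*m^2 + 4*m - 8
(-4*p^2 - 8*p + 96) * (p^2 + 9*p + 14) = -4*p^4 - 44*p^3 - 32*p^2 + 752*p + 1344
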